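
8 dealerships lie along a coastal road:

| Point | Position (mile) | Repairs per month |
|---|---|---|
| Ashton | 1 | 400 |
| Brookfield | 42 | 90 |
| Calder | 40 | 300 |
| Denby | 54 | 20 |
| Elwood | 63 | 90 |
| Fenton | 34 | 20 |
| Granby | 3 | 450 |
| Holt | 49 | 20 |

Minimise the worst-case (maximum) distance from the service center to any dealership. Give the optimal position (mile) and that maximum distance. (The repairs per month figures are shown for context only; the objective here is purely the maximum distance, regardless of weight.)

location 32, max distance 31

The 1-center on a line is the midpoint of the two extreme points: leftmost at 1, rightmost at 63.
Optimal location = (1 + 63)/2 = 32; maximum distance = (63 − 1)/2 = 31.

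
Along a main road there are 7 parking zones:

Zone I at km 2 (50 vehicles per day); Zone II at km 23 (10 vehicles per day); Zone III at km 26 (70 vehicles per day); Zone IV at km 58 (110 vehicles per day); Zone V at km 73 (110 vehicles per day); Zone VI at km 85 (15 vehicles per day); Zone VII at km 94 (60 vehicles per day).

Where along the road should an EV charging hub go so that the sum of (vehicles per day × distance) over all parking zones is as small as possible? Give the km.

For a sum of weighted absolute distances on a line, the optimum is the weighted median (not the mean). Total weight W = 425; half-weight = 212.5.
Sort by position and accumulate weight:
  km 2 (Zone I, w=50) → cum 50
  km 23 (Zone II, w=10) → cum 60
  km 26 (Zone III, w=70) → cum 130
  km 58 (Zone IV, w=110) → cum 240  ≥ 212.5 → median here
  km 73 (Zone V, w=110) → cum 350
  km 85 (Zone VI, w=15) → cum 365
  km 94 (Zone VII, w=60) → cum 425
Optimal location: km 58.

x = 58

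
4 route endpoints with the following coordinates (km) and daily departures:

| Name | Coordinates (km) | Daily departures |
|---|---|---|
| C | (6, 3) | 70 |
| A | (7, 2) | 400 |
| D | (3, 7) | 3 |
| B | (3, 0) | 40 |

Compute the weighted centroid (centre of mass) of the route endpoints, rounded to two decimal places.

The minimiser of Σwᵢ‖p−pᵢ‖² is the weighted centroid p* = (Σwᵢpᵢ)/(Σwᵢ).
Σwᵢ = 513.
Σwᵢxᵢ = 70·6 + 400·7 + 3·3 + 40·3 = 3349.
Σwᵢyᵢ = 70·3 + 400·2 + 3·7 + 40·0 = 1031.
x* = 3349/513 = 6.53, y* = 1031/513 = 2.01.

(6.53, 2.01)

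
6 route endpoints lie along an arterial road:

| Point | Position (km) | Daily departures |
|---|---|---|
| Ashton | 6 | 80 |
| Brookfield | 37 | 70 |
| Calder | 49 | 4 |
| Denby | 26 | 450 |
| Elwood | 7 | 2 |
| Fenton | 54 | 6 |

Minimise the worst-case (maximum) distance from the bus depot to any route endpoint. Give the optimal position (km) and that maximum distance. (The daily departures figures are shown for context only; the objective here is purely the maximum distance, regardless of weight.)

The 1-center on a line is the midpoint of the two extreme points: leftmost at 6, rightmost at 54.
Optimal location = (6 + 54)/2 = 30; maximum distance = (54 − 6)/2 = 24.

location 30, max distance 24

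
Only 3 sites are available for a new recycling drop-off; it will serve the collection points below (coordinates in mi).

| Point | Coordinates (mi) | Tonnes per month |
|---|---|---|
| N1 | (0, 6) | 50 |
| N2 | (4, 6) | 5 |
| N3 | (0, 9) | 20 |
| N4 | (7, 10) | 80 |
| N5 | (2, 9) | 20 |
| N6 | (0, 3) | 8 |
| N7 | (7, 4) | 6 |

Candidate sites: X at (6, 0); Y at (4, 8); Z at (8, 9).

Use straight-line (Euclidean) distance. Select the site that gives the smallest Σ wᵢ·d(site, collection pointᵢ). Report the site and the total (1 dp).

Total weighted distance at each candidate:
  X (6, 0): total = 1751.6
  Y (4, 8): total = 730.5
  Z (8, 9): total = 955.9
Minimum is at Y with total 730.5 mi.

Y, total 730.5 mi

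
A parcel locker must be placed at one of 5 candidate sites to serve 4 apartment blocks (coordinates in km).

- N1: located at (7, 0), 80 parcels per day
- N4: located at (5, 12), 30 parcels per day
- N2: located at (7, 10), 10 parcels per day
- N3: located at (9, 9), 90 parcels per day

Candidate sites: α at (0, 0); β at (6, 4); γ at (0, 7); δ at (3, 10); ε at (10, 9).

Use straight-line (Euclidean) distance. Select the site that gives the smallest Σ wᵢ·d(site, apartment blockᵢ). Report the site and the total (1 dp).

ε, total 1055.5 km

Total weighted distance at each candidate:
  α (0, 0): total = 2217.6
  β (6, 4): total = 1157.3
  γ (0, 7): total = 1910.0
  δ (3, 10): total = 1533.9
  ε (10, 9): total = 1055.5
Minimum is at ε with total 1055.5 km.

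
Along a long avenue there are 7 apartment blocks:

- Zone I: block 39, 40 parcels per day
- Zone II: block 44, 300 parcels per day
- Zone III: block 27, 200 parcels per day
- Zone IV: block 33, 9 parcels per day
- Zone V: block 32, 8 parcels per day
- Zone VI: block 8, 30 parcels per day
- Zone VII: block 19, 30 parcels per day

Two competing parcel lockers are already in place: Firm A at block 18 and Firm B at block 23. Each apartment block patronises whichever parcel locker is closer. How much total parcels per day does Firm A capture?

The indifferent point is the midpoint (18+23)/2 = 20.5; apartment blocks left of it (closer to Firm A at 18) go to Firm A, those right go to Firm B.
  Zone VI at 8 (w=30) → Firm A
  Zone VII at 19 (w=30) → Firm A
  Zone III at 27 (w=200) → Firm B
  Zone V at 32 (w=8) → Firm B
  Zone IV at 33 (w=9) → Firm B
  Zone I at 39 (w=40) → Firm B
  Zone II at 44 (w=300) → Firm B
Firm A captures 60; Firm B captures 557.

60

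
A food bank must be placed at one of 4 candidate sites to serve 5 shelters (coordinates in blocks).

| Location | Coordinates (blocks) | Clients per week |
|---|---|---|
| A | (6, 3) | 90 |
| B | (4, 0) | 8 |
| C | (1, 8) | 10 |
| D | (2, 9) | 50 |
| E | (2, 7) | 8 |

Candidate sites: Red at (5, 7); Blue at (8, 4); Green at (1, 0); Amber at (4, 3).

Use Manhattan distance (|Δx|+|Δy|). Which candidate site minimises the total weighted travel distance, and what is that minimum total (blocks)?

Amber, total 732 blocks

Total weighted distance at each candidate:
  Red (5, 7): total = 838
  Blue (8, 4): total = 1066
  Green (1, 0): total = 1388
  Amber (4, 3): total = 732
Minimum is at Amber with total 732 blocks.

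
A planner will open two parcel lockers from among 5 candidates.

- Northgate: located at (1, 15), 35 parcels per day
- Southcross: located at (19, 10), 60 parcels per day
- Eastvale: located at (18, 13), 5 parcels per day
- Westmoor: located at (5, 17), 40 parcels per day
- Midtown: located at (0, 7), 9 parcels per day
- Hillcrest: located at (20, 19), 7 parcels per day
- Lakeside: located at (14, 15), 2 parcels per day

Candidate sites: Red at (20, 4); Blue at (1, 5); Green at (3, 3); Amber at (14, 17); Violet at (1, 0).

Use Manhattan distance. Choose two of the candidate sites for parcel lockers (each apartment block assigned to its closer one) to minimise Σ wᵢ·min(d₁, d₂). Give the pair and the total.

Evaluate every pair (each demand assigned to the nearer of the two):
  {Blue, Amber}: total = 1557
  {Red, Amber}: total = 1612
  {Red, Blue}: total = 1631
  {Green, Amber}: total = 1733
  {Amber, Violet}: total = 1777
  {Red, Green}: total = 1807
  {Red, Violet}: total = 2051
  {Blue, Green}: total = 2799
  {Blue, Violet}: total = 2799
  {Green, Violet}: total = 2975
Best pair: {Blue, Amber} with total 1557.

{Blue, Amber}, total 1557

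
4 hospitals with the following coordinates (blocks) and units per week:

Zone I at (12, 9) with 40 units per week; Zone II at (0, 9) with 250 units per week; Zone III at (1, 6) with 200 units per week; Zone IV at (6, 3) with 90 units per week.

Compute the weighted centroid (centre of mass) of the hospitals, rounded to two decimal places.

(2.10, 7.03)

The minimiser of Σwᵢ‖p−pᵢ‖² is the weighted centroid p* = (Σwᵢpᵢ)/(Σwᵢ).
Σwᵢ = 580.
Σwᵢxᵢ = 40·12 + 250·0 + 200·1 + 90·6 = 1220.
Σwᵢyᵢ = 40·9 + 250·9 + 200·6 + 90·3 = 4080.
x* = 1220/580 = 2.10, y* = 4080/580 = 7.03.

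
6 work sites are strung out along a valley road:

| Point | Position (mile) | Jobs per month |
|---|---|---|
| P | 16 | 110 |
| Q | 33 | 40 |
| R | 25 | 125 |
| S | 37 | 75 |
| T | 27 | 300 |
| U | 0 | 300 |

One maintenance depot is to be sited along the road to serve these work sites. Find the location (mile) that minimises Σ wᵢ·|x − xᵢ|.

For a sum of weighted absolute distances on a line, the optimum is the weighted median (not the mean). Total weight W = 950; half-weight = 475.
Sort by position and accumulate weight:
  mile 0 (U, w=300) → cum 300
  mile 16 (P, w=110) → cum 410
  mile 25 (R, w=125) → cum 535  ≥ 475 → median here
  mile 27 (T, w=300) → cum 835
  mile 33 (Q, w=40) → cum 875
  mile 37 (S, w=75) → cum 950
Optimal location: mile 25.

x = 25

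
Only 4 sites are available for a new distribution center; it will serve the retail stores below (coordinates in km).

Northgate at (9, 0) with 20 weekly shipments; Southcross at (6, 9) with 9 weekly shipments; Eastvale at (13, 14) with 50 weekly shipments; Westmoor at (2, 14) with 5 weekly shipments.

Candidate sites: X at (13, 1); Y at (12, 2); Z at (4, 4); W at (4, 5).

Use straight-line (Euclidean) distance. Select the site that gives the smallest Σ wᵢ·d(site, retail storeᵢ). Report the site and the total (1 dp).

Total weighted distance at each candidate:
  X (13, 1): total = 913.3
  Y (12, 2): total = 835.3
  Z (4, 4): total = 900.2
  W (4, 5): total = 864.2
Minimum is at Y with total 835.3 km.

Y, total 835.3 km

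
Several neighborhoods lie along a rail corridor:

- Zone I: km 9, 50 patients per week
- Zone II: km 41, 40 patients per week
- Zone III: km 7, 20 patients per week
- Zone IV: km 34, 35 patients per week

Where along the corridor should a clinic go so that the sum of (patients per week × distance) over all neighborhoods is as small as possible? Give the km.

x = 34

For a sum of weighted absolute distances on a line, the optimum is the weighted median (not the mean). Total weight W = 145; half-weight = 72.5.
Sort by position and accumulate weight:
  km 7 (Zone III, w=20) → cum 20
  km 9 (Zone I, w=50) → cum 70
  km 34 (Zone IV, w=35) → cum 105  ≥ 72.5 → median here
  km 41 (Zone II, w=40) → cum 145
Optimal location: km 34.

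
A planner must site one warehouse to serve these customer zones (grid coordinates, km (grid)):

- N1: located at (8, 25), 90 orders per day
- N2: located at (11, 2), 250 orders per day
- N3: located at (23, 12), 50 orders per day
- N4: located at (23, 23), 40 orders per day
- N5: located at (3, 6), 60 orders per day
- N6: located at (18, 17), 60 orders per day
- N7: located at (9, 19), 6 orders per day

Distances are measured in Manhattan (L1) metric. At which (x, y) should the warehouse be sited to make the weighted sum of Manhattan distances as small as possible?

Manhattan distance separates: Σwᵢ(|x−xᵢ|+|y−yᵢ|) = Σwᵢ|x−xᵢ| + Σwᵢ|y−yᵢ|, so x and y are optimised independently as 1-D weighted medians.
Total weight W = 556; half = 278.
x-coordinate, sorted with cumulative weight:
  x=3 (N5, w=60) cum 60
  x=8 (N1, w=90) cum 150
  x=9 (N7, w=6) cum 156
  x=11 (N2, w=250) cum 406  ← median
  x=18 (N6, w=60) cum 466
  x=23 (N3, w=50) cum 516
  x=23 (N4, w=40) cum 556
⇒ x* = 11
y-coordinate, sorted with cumulative weight:
  y=2 (N2, w=250) cum 250
  y=6 (N5, w=60) cum 310  ← median
  y=12 (N3, w=50) cum 360
  y=17 (N6, w=60) cum 420
  y=19 (N7, w=6) cum 426
  y=23 (N4, w=40) cum 466
  y=25 (N1, w=90) cum 556
⇒ y* = 6

(11, 6)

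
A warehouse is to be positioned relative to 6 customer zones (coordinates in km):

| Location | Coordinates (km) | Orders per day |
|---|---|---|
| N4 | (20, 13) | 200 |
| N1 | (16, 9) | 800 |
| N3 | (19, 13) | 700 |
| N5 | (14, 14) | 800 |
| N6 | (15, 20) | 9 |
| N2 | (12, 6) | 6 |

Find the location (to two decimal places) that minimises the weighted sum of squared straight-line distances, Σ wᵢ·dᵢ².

The minimiser of Σwᵢ‖p−pᵢ‖² is the weighted centroid p* = (Σwᵢpᵢ)/(Σwᵢ).
Σwᵢ = 2515.
Σwᵢxᵢ = 200·20 + 800·16 + 700·19 + 800·14 + 9·15 + 6·12 = 41507.
Σwᵢyᵢ = 200·13 + 800·9 + 700·13 + 800·14 + 9·20 + 6·6 = 30316.
x* = 41507/2515 = 16.50, y* = 30316/2515 = 12.05.

(16.50, 12.05)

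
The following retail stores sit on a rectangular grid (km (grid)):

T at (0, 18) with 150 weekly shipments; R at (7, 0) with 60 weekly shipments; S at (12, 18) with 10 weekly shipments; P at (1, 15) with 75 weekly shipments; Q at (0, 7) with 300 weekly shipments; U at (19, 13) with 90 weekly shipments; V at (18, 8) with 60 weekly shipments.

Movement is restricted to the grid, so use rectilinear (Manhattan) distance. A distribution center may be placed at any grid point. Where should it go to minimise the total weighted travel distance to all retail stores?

Manhattan distance separates: Σwᵢ(|x−xᵢ|+|y−yᵢ|) = Σwᵢ|x−xᵢ| + Σwᵢ|y−yᵢ|, so x and y are optimised independently as 1-D weighted medians.
Total weight W = 745; half = 372.5.
x-coordinate, sorted with cumulative weight:
  x=0 (T, w=150) cum 150
  x=0 (Q, w=300) cum 450  ← median
  x=1 (P, w=75) cum 525
  x=7 (R, w=60) cum 585
  x=12 (S, w=10) cum 595
  x=18 (V, w=60) cum 655
  x=19 (U, w=90) cum 745
⇒ x* = 0
y-coordinate, sorted with cumulative weight:
  y=0 (R, w=60) cum 60
  y=7 (Q, w=300) cum 360
  y=8 (V, w=60) cum 420  ← median
  y=13 (U, w=90) cum 510
  y=15 (P, w=75) cum 585
  y=18 (T, w=150) cum 735
  y=18 (S, w=10) cum 745
⇒ y* = 8

(0, 8)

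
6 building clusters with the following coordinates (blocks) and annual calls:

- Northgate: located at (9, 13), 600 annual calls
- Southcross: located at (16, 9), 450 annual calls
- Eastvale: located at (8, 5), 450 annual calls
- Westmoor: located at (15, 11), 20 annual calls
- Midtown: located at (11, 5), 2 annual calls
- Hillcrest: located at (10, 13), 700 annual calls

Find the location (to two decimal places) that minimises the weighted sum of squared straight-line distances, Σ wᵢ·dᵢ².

The minimiser of Σwᵢ‖p−pᵢ‖² is the weighted centroid p* = (Σwᵢpᵢ)/(Σwᵢ).
Σwᵢ = 2222.
Σwᵢxᵢ = 600·9 + 450·16 + 450·8 + 20·15 + 2·11 + 700·10 = 23522.
Σwᵢyᵢ = 600·13 + 450·9 + 450·5 + 20·11 + 2·5 + 700·13 = 23430.
x* = 23522/2222 = 10.59, y* = 23430/2222 = 10.54.

(10.59, 10.54)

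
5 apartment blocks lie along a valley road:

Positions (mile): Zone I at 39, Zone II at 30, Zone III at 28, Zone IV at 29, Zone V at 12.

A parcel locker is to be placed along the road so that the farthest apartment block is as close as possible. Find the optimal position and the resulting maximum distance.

The 1-center on a line is the midpoint of the two extreme points: leftmost at 12, rightmost at 39.
Optimal location = (12 + 39)/2 = 25.5; maximum distance = (39 − 12)/2 = 13.5.

location 25.5, max distance 13.5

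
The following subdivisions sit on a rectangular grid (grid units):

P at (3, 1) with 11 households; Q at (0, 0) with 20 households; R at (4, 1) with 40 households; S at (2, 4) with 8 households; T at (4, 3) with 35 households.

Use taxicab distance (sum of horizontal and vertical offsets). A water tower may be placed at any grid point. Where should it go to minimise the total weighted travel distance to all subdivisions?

(4, 1)

Manhattan distance separates: Σwᵢ(|x−xᵢ|+|y−yᵢ|) = Σwᵢ|x−xᵢ| + Σwᵢ|y−yᵢ|, so x and y are optimised independently as 1-D weighted medians.
Total weight W = 114; half = 57.
x-coordinate, sorted with cumulative weight:
  x=0 (Q, w=20) cum 20
  x=2 (S, w=8) cum 28
  x=3 (P, w=11) cum 39
  x=4 (R, w=40) cum 79  ← median
  x=4 (T, w=35) cum 114
⇒ x* = 4
y-coordinate, sorted with cumulative weight:
  y=0 (Q, w=20) cum 20
  y=1 (P, w=11) cum 31
  y=1 (R, w=40) cum 71  ← median
  y=3 (T, w=35) cum 106
  y=4 (S, w=8) cum 114
⇒ y* = 1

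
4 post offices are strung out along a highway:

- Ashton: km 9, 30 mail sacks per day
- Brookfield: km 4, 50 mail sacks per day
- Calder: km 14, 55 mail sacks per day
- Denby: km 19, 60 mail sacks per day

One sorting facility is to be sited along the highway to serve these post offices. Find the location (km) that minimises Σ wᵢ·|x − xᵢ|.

x = 14

For a sum of weighted absolute distances on a line, the optimum is the weighted median (not the mean). Total weight W = 195; half-weight = 97.5.
Sort by position and accumulate weight:
  km 4 (Brookfield, w=50) → cum 50
  km 9 (Ashton, w=30) → cum 80
  km 14 (Calder, w=55) → cum 135  ≥ 97.5 → median here
  km 19 (Denby, w=60) → cum 195
Optimal location: km 14.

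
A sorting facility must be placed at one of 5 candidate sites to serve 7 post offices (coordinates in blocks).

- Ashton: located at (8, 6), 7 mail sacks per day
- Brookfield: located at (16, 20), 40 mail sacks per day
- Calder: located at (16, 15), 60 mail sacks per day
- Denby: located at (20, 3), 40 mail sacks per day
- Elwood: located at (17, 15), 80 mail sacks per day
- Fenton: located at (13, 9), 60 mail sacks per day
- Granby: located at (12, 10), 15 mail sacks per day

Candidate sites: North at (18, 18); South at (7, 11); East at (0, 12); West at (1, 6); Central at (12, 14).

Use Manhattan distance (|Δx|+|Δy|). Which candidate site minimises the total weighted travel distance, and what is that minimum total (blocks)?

Central, total 2444 blocks

Total weighted distance at each candidate:
  North (18, 18): total = 2664
  South (7, 11): total = 4072
  East (0, 12): total = 6128
  West (1, 6): total = 6654
  Central (12, 14): total = 2444
Minimum is at Central with total 2444 blocks.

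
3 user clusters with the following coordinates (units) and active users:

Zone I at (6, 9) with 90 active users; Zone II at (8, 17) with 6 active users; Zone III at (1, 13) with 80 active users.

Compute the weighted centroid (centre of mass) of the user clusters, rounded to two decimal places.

(3.80, 11.09)

The minimiser of Σwᵢ‖p−pᵢ‖² is the weighted centroid p* = (Σwᵢpᵢ)/(Σwᵢ).
Σwᵢ = 176.
Σwᵢxᵢ = 90·6 + 6·8 + 80·1 = 668.
Σwᵢyᵢ = 90·9 + 6·17 + 80·13 = 1952.
x* = 668/176 = 3.80, y* = 1952/176 = 11.09.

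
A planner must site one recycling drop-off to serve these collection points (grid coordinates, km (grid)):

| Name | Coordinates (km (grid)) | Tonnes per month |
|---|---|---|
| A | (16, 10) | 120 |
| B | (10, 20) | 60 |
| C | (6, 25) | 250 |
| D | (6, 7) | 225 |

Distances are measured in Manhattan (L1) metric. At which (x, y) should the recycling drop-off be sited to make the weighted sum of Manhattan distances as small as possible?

(6, 10)

Manhattan distance separates: Σwᵢ(|x−xᵢ|+|y−yᵢ|) = Σwᵢ|x−xᵢ| + Σwᵢ|y−yᵢ|, so x and y are optimised independently as 1-D weighted medians.
Total weight W = 655; half = 327.5.
x-coordinate, sorted with cumulative weight:
  x=6 (C, w=250) cum 250
  x=6 (D, w=225) cum 475  ← median
  x=10 (B, w=60) cum 535
  x=16 (A, w=120) cum 655
⇒ x* = 6
y-coordinate, sorted with cumulative weight:
  y=7 (D, w=225) cum 225
  y=10 (A, w=120) cum 345  ← median
  y=20 (B, w=60) cum 405
  y=25 (C, w=250) cum 655
⇒ y* = 10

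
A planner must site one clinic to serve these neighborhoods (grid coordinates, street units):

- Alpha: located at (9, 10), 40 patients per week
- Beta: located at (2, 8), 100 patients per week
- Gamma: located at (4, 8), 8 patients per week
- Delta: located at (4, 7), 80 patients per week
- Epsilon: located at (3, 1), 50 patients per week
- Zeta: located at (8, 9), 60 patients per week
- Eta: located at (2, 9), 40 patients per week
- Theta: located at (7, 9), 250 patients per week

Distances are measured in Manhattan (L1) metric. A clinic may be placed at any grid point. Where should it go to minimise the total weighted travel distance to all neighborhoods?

(7, 9)

Manhattan distance separates: Σwᵢ(|x−xᵢ|+|y−yᵢ|) = Σwᵢ|x−xᵢ| + Σwᵢ|y−yᵢ|, so x and y are optimised independently as 1-D weighted medians.
Total weight W = 628; half = 314.
x-coordinate, sorted with cumulative weight:
  x=2 (Beta, w=100) cum 100
  x=2 (Eta, w=40) cum 140
  x=3 (Epsilon, w=50) cum 190
  x=4 (Gamma, w=8) cum 198
  x=4 (Delta, w=80) cum 278
  x=7 (Theta, w=250) cum 528  ← median
  x=8 (Zeta, w=60) cum 588
  x=9 (Alpha, w=40) cum 628
⇒ x* = 7
y-coordinate, sorted with cumulative weight:
  y=1 (Epsilon, w=50) cum 50
  y=7 (Delta, w=80) cum 130
  y=8 (Beta, w=100) cum 230
  y=8 (Gamma, w=8) cum 238
  y=9 (Zeta, w=60) cum 298
  y=9 (Eta, w=40) cum 338  ← median
  y=9 (Theta, w=250) cum 588
  y=10 (Alpha, w=40) cum 628
⇒ y* = 9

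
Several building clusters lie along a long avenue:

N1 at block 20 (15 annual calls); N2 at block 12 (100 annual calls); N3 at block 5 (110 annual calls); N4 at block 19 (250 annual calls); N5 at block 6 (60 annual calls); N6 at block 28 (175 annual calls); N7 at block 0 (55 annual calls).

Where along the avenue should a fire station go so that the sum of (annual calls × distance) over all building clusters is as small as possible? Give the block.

For a sum of weighted absolute distances on a line, the optimum is the weighted median (not the mean). Total weight W = 765; half-weight = 382.5.
Sort by position and accumulate weight:
  block 0 (N7, w=55) → cum 55
  block 5 (N3, w=110) → cum 165
  block 6 (N5, w=60) → cum 225
  block 12 (N2, w=100) → cum 325
  block 19 (N4, w=250) → cum 575  ≥ 382.5 → median here
  block 20 (N1, w=15) → cum 590
  block 28 (N6, w=175) → cum 765
Optimal location: block 19.

x = 19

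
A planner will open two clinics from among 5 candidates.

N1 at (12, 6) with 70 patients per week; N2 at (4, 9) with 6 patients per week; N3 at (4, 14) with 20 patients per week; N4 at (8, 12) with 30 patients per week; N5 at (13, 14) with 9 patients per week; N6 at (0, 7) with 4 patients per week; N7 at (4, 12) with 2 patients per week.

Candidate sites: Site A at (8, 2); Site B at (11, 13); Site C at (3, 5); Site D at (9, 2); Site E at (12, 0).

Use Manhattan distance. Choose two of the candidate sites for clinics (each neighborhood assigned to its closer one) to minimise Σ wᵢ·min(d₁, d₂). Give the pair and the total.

{Site B, Site E}, total 877

Evaluate every pair (each demand assigned to the nearer of the two):
  {Site B, Site E}: total = 877
  {Site B, Site C}: total = 933
  {Site B, Site D}: total = 935
  {Site A, Site B}: total = 1001
  {Site C, Site E}: total = 1181
  {Site C, Site D}: total = 1230
  {Site A, Site C}: total = 1279
  {Site A, Site E}: total = 1321
  {Site D, Site E}: total = 1383
  {Site A, Site D}: total = 1400
Best pair: {Site B, Site E} with total 877.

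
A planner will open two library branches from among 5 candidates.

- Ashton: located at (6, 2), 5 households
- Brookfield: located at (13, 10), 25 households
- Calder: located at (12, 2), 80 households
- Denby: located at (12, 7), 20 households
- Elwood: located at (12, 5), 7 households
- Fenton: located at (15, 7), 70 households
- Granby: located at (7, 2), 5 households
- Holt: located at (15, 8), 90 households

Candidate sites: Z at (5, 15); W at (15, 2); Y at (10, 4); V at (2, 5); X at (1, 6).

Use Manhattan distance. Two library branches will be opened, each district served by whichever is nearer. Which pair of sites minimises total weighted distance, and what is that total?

{W, Y}, total 1531

Evaluate every pair (each demand assigned to the nearer of the two):
  {W, Y}: total = 1531
  {W, V}: total = 1657
  {Z, W}: total = 1667
  {W, X}: total = 1667
  {Z, Y}: total = 2091
  {Y, V}: total = 2091
  {Y, X}: total = 2091
  {Z, V}: total = 4240
  {V, X}: total = 4315
  {Z, X}: total = 4434
Best pair: {W, Y} with total 1531.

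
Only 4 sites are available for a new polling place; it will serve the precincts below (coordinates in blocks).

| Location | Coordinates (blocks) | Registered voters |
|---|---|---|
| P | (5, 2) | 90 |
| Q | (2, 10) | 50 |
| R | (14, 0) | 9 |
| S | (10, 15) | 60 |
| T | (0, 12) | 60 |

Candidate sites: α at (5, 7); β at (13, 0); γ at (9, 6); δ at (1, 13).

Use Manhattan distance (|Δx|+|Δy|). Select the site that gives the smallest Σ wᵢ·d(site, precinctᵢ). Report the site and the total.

α, total 2274 blocks

Total weighted distance at each candidate:
  α (5, 7): total = 2274
  β (13, 0): total = 4539
  γ (9, 6): total = 2869
  δ (1, 13): total = 2564
Minimum is at α with total 2274 blocks.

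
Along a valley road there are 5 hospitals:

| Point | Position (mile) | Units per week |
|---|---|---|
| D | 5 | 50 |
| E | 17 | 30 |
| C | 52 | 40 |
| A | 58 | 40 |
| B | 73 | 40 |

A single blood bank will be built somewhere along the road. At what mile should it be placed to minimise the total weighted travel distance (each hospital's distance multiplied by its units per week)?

x = 52

For a sum of weighted absolute distances on a line, the optimum is the weighted median (not the mean). Total weight W = 200; half-weight = 100.
Sort by position and accumulate weight:
  mile 5 (D, w=50) → cum 50
  mile 17 (E, w=30) → cum 80
  mile 52 (C, w=40) → cum 120  ≥ 100 → median here
  mile 58 (A, w=40) → cum 160
  mile 73 (B, w=40) → cum 200
Optimal location: mile 52.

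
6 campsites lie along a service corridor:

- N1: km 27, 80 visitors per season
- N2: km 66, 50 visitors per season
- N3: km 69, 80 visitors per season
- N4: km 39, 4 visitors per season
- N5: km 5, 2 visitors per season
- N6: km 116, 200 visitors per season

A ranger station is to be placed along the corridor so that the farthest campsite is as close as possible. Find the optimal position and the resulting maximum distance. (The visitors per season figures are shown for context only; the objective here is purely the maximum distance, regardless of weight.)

The 1-center on a line is the midpoint of the two extreme points: leftmost at 5, rightmost at 116.
Optimal location = (5 + 116)/2 = 60.5; maximum distance = (116 − 5)/2 = 55.5.

location 60.5, max distance 55.5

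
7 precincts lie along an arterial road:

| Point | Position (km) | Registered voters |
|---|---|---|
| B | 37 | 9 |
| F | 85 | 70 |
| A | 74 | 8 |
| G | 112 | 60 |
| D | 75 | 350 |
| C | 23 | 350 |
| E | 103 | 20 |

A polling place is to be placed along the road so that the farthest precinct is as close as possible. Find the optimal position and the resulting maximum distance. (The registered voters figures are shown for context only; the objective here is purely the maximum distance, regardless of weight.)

location 67.5, max distance 44.5

The 1-center on a line is the midpoint of the two extreme points: leftmost at 23, rightmost at 112.
Optimal location = (23 + 112)/2 = 67.5; maximum distance = (112 − 23)/2 = 44.5.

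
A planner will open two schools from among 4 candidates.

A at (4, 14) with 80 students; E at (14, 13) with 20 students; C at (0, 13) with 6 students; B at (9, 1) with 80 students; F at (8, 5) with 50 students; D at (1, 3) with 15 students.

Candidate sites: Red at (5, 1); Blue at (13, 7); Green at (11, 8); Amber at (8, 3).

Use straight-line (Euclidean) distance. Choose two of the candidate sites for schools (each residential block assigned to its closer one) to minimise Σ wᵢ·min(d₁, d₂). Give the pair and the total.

{Green, Amber}, total 1310.6

Evaluate every pair (each demand assigned to the nearer of the two):
  {Green, Amber}: total = 1310.6
  {Blue, Amber}: total = 1494.5
  {Red, Green}: total = 1525.9
  {Red, Amber}: total = 1592.4
  {Red, Blue}: total = 1748.9
  {Blue, Green}: total = 1883.4
Best pair: {Green, Amber} with total 1310.6.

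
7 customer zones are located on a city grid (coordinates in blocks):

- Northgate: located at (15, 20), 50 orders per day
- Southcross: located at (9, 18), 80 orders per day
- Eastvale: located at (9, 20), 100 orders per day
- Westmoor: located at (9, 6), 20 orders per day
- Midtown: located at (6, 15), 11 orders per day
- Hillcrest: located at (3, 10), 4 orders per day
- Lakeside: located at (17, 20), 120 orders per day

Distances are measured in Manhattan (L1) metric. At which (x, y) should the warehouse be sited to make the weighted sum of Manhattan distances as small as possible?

Manhattan distance separates: Σwᵢ(|x−xᵢ|+|y−yᵢ|) = Σwᵢ|x−xᵢ| + Σwᵢ|y−yᵢ|, so x and y are optimised independently as 1-D weighted medians.
Total weight W = 385; half = 192.5.
x-coordinate, sorted with cumulative weight:
  x=3 (Hillcrest, w=4) cum 4
  x=6 (Midtown, w=11) cum 15
  x=9 (Southcross, w=80) cum 95
  x=9 (Eastvale, w=100) cum 195  ← median
  x=9 (Westmoor, w=20) cum 215
  x=15 (Northgate, w=50) cum 265
  x=17 (Lakeside, w=120) cum 385
⇒ x* = 9
y-coordinate, sorted with cumulative weight:
  y=6 (Westmoor, w=20) cum 20
  y=10 (Hillcrest, w=4) cum 24
  y=15 (Midtown, w=11) cum 35
  y=18 (Southcross, w=80) cum 115
  y=20 (Northgate, w=50) cum 165
  y=20 (Eastvale, w=100) cum 265  ← median
  y=20 (Lakeside, w=120) cum 385
⇒ y* = 20

(9, 20)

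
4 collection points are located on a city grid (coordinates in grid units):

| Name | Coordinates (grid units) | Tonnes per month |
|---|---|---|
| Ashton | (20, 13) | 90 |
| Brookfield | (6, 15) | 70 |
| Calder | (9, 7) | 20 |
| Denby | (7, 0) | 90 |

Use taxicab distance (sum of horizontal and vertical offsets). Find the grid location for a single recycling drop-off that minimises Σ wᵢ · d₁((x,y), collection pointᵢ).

Manhattan distance separates: Σwᵢ(|x−xᵢ|+|y−yᵢ|) = Σwᵢ|x−xᵢ| + Σwᵢ|y−yᵢ|, so x and y are optimised independently as 1-D weighted medians.
Total weight W = 270; half = 135.
x-coordinate, sorted with cumulative weight:
  x=6 (Brookfield, w=70) cum 70
  x=7 (Denby, w=90) cum 160  ← median
  x=9 (Calder, w=20) cum 180
  x=20 (Ashton, w=90) cum 270
⇒ x* = 7
y-coordinate, sorted with cumulative weight:
  y=0 (Denby, w=90) cum 90
  y=7 (Calder, w=20) cum 110
  y=13 (Ashton, w=90) cum 200  ← median
  y=15 (Brookfield, w=70) cum 270
⇒ y* = 13

(7, 13)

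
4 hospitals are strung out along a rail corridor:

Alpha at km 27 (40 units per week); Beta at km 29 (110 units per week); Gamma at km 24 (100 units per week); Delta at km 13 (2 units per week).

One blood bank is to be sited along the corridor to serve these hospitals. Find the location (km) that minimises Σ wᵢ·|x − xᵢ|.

For a sum of weighted absolute distances on a line, the optimum is the weighted median (not the mean). Total weight W = 252; half-weight = 126.
Sort by position and accumulate weight:
  km 13 (Delta, w=2) → cum 2
  km 24 (Gamma, w=100) → cum 102
  km 27 (Alpha, w=40) → cum 142  ≥ 126 → median here
  km 29 (Beta, w=110) → cum 252
Optimal location: km 27.

x = 27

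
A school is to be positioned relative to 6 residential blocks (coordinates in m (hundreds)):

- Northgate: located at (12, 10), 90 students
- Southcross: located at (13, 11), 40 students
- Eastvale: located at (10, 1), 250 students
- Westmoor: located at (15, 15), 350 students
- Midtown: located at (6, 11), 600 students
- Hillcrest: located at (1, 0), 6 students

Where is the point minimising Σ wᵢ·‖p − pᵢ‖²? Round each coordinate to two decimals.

(9.70, 10.06)

The minimiser of Σwᵢ‖p−pᵢ‖² is the weighted centroid p* = (Σwᵢpᵢ)/(Σwᵢ).
Σwᵢ = 1336.
Σwᵢxᵢ = 90·12 + 40·13 + 250·10 + 350·15 + 600·6 + 6·1 = 12956.
Σwᵢyᵢ = 90·10 + 40·11 + 250·1 + 350·15 + 600·11 + 6·0 = 13440.
x* = 12956/1336 = 9.70, y* = 13440/1336 = 10.06.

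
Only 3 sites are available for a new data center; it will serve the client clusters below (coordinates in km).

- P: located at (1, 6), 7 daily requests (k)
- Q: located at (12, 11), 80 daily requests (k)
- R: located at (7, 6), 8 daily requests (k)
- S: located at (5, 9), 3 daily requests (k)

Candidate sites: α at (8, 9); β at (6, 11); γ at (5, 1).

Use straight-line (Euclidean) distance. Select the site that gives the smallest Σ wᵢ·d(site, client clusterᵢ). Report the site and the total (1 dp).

α, total 445.4 km

Total weighted distance at each candidate:
  α (8, 9): total = 445.4
  β (6, 11): total = 577.0
  γ (5, 1): total = 1088.4
Minimum is at α with total 445.4 km.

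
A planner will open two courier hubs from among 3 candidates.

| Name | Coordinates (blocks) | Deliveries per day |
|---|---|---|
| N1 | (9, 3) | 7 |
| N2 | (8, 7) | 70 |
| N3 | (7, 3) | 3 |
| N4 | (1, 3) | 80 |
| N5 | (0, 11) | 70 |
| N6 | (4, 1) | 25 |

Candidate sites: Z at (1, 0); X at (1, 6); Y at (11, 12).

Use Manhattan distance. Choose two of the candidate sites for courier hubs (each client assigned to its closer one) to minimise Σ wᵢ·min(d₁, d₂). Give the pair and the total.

Evaluate every pair (each demand assigned to the nearer of the two):
  {Z, X}: total = 1424
  {X, Y}: total = 1524
  {Z, Y}: total = 1844
Best pair: {Z, X} with total 1424.

{Z, X}, total 1424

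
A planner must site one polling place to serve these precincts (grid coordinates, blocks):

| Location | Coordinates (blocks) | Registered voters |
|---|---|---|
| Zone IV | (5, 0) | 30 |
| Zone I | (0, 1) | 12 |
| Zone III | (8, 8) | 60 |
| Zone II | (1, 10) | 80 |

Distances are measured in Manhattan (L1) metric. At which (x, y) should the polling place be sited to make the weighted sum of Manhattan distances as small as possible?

(1, 8)

Manhattan distance separates: Σwᵢ(|x−xᵢ|+|y−yᵢ|) = Σwᵢ|x−xᵢ| + Σwᵢ|y−yᵢ|, so x and y are optimised independently as 1-D weighted medians.
Total weight W = 182; half = 91.
x-coordinate, sorted with cumulative weight:
  x=0 (Zone I, w=12) cum 12
  x=1 (Zone II, w=80) cum 92  ← median
  x=5 (Zone IV, w=30) cum 122
  x=8 (Zone III, w=60) cum 182
⇒ x* = 1
y-coordinate, sorted with cumulative weight:
  y=0 (Zone IV, w=30) cum 30
  y=1 (Zone I, w=12) cum 42
  y=8 (Zone III, w=60) cum 102  ← median
  y=10 (Zone II, w=80) cum 182
⇒ y* = 8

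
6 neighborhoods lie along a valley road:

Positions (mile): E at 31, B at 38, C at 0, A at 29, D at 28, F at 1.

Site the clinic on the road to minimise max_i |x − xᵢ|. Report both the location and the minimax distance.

The 1-center on a line is the midpoint of the two extreme points: leftmost at 0, rightmost at 38.
Optimal location = (0 + 38)/2 = 19; maximum distance = (38 − 0)/2 = 19.

location 19, max distance 19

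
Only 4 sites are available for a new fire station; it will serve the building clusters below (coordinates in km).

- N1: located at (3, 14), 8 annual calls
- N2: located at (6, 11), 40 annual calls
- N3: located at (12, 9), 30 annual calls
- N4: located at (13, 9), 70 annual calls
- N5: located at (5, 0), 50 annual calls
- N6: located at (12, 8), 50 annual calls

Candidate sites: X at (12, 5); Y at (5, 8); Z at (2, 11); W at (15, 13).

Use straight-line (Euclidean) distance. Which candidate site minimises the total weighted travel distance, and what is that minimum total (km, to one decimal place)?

X, total 1430.0 km

Total weighted distance at each candidate:
  X (12, 5): total = 1430.0
  Y (5, 8): total = 1703.6
  Z (2, 11): total = 2366.0
  W (15, 13): total = 2039.8
Minimum is at X with total 1430.0 km.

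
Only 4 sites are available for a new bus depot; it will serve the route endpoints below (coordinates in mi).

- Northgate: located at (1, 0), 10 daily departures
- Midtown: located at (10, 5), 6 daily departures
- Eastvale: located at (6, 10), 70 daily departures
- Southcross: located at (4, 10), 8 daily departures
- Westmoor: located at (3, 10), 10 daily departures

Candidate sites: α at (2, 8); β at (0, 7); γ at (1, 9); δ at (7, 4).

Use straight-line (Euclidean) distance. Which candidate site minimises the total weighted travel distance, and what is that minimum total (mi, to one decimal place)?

α, total 489.9 mi

Total weighted distance at each candidate:
  α (2, 8): total = 489.9
  β (0, 7): total = 683.9
  γ (1, 9): total = 553.7
  δ (7, 4): total = 642.7
Minimum is at α with total 489.9 mi.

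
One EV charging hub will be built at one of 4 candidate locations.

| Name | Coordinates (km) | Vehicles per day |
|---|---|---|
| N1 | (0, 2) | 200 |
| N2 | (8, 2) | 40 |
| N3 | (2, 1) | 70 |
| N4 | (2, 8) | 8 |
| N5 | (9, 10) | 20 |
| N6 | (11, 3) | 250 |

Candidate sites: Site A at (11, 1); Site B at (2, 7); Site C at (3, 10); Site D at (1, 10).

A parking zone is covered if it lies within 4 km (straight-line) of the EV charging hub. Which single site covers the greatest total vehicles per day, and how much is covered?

Site A, covering 290

Coverage radius r = 4 km; a point is covered iff (Δx)²+(Δy)² ≤ 4² = 16.
  Site A (11, 1): covers {N2, N6} → 290
  Site B (2, 7): covers {N4} → 8
  Site C (3, 10): covers {N4} → 8
  Site D (1, 10): covers {N4} → 8
Maximum coverage at Site A: 290 vehicles per day.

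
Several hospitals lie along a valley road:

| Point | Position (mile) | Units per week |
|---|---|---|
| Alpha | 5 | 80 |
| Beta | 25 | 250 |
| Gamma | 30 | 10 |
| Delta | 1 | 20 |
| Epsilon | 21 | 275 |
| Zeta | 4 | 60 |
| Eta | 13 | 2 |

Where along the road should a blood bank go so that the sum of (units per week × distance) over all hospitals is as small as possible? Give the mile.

x = 21

For a sum of weighted absolute distances on a line, the optimum is the weighted median (not the mean). Total weight W = 697; half-weight = 348.5.
Sort by position and accumulate weight:
  mile 1 (Delta, w=20) → cum 20
  mile 4 (Zeta, w=60) → cum 80
  mile 5 (Alpha, w=80) → cum 160
  mile 13 (Eta, w=2) → cum 162
  mile 21 (Epsilon, w=275) → cum 437  ≥ 348.5 → median here
  mile 25 (Beta, w=250) → cum 687
  mile 30 (Gamma, w=10) → cum 697
Optimal location: mile 21.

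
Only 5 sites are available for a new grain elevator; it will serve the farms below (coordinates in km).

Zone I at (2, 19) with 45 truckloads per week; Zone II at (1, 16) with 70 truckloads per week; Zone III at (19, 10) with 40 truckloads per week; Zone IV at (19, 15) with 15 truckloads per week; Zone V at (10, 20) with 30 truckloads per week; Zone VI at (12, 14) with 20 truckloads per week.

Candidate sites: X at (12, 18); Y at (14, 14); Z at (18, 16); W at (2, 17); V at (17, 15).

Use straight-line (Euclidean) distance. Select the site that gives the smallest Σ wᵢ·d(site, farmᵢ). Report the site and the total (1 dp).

W, total 1646.3 km

Total weighted distance at each candidate:
  X (12, 18): total = 1939.2
  Y (14, 14): total = 2094.6
  Z (18, 16): total = 2581.9
  W (2, 17): total = 1646.3
  V (17, 15): total = 2426.2
Minimum is at W with total 1646.3 km.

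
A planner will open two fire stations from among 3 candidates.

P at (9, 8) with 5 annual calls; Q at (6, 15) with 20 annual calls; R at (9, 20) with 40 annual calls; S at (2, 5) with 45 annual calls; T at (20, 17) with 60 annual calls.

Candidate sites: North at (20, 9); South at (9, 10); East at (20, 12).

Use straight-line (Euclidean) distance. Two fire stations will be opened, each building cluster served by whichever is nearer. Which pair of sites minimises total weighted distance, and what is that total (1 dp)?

{South, East}, total 1213.7

Evaluate every pair (each demand assigned to the nearer of the two):
  {South, East}: total = 1213.7
  {North, South}: total = 1393.7
  {North, East}: total = 2015.4
Best pair: {South, East} with total 1213.7.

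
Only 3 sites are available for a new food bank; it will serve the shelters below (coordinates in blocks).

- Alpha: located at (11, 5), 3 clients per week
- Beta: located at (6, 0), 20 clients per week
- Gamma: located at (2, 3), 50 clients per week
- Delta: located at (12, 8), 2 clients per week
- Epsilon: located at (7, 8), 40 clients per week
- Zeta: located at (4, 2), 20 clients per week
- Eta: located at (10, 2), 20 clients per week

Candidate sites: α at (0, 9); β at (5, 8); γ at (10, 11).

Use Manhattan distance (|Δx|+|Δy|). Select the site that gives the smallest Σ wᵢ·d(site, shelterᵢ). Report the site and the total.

Total weighted distance at each candidate:
  α (0, 9): total = 1651
  β (5, 8): total = 1061
  γ (10, 11): total = 1851
Minimum is at β with total 1061 blocks.

β, total 1061 blocks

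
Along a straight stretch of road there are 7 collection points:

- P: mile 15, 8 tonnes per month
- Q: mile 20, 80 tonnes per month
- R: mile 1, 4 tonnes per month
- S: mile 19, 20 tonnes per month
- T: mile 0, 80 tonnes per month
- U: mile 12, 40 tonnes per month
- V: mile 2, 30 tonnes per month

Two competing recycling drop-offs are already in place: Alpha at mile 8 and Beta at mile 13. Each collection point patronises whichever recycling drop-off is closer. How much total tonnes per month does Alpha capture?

The indifferent point is the midpoint (8+13)/2 = 10.5; collection points left of it (closer to Alpha at 8) go to Alpha, those right go to Beta.
  T at 0 (w=80) → Alpha
  R at 1 (w=4) → Alpha
  V at 2 (w=30) → Alpha
  U at 12 (w=40) → Beta
  P at 15 (w=8) → Beta
  S at 19 (w=20) → Beta
  Q at 20 (w=80) → Beta
Alpha captures 114; Beta captures 148.

114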